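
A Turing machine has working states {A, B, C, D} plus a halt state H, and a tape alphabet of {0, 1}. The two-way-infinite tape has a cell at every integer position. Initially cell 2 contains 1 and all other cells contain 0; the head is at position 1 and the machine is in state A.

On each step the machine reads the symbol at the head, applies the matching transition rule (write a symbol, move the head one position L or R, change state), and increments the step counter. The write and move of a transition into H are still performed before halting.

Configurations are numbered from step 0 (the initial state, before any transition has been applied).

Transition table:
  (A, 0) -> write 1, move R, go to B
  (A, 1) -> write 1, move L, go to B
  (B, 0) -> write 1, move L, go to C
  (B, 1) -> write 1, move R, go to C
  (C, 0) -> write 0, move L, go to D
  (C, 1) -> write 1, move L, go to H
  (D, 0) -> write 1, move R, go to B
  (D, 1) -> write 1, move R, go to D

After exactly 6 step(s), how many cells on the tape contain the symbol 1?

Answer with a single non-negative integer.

Step 1: in state A at pos 1, read 0 -> (A,0)->write 1,move R,goto B. Now: state=B, head=2, tape[0..3]=0110 (head:   ^)
Step 2: in state B at pos 2, read 1 -> (B,1)->write 1,move R,goto C. Now: state=C, head=3, tape[0..4]=01100 (head:    ^)
Step 3: in state C at pos 3, read 0 -> (C,0)->write 0,move L,goto D. Now: state=D, head=2, tape[0..4]=01100 (head:   ^)
Step 4: in state D at pos 2, read 1 -> (D,1)->write 1,move R,goto D. Now: state=D, head=3, tape[0..4]=01100 (head:    ^)
Step 5: in state D at pos 3, read 0 -> (D,0)->write 1,move R,goto B. Now: state=B, head=4, tape[0..5]=011100 (head:     ^)
Step 6: in state B at pos 4, read 0 -> (B,0)->write 1,move L,goto C. Now: state=C, head=3, tape[0..5]=011110 (head:    ^)
Cells containing 1 after step 6: {1, 2, 3, 4} -> 4 cell(s)

Answer: 4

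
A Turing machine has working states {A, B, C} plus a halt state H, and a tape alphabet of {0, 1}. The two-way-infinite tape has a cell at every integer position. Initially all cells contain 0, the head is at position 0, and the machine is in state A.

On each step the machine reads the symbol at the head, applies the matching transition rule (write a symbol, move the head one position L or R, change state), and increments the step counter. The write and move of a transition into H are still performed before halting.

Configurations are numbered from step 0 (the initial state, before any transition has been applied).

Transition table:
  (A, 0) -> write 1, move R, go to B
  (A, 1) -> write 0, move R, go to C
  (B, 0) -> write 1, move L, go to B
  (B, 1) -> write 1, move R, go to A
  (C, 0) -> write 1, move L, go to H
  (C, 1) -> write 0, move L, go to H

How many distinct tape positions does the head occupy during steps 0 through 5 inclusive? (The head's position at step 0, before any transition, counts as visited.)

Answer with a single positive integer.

Answer: 3

Derivation:
Step 1: in state A at pos 0, read 0 -> (A,0)->write 1,move R,goto B. Now: state=B, head=1, tape[-1..2]=0100 (head:   ^)
Step 2: in state B at pos 1, read 0 -> (B,0)->write 1,move L,goto B. Now: state=B, head=0, tape[-1..2]=0110 (head:  ^)
Step 3: in state B at pos 0, read 1 -> (B,1)->write 1,move R,goto A. Now: state=A, head=1, tape[-1..2]=0110 (head:   ^)
Step 4: in state A at pos 1, read 1 -> (A,1)->write 0,move R,goto C. Now: state=C, head=2, tape[-1..3]=01000 (head:    ^)
Step 5: in state C at pos 2, read 0 -> (C,0)->write 1,move L,goto H. Now: state=H, head=1, tape[-1..3]=01010 (head:   ^)
Head positions at steps 0..5: starting at 0, distinct positions visited = {0, 1, 2} -> 3 position(s)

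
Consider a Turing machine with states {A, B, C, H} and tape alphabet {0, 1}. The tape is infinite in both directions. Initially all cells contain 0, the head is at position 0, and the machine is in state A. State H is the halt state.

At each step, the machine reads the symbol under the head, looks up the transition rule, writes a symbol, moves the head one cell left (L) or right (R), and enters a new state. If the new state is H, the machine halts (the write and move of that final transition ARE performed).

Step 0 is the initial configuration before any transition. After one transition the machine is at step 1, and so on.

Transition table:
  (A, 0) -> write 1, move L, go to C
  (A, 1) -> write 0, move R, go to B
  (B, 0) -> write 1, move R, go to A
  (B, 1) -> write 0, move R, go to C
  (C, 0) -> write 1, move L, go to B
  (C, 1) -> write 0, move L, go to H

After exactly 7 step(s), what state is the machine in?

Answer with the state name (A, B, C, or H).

Answer: A

Derivation:
Step 1: in state A at pos 0, read 0 -> (A,0)->write 1,move L,goto C. Now: state=C, head=-1, tape[-2..1]=0010 (head:  ^)
Step 2: in state C at pos -1, read 0 -> (C,0)->write 1,move L,goto B. Now: state=B, head=-2, tape[-3..1]=00110 (head:  ^)
Step 3: in state B at pos -2, read 0 -> (B,0)->write 1,move R,goto A. Now: state=A, head=-1, tape[-3..1]=01110 (head:   ^)
Step 4: in state A at pos -1, read 1 -> (A,1)->write 0,move R,goto B. Now: state=B, head=0, tape[-3..1]=01010 (head:    ^)
Step 5: in state B at pos 0, read 1 -> (B,1)->write 0,move R,goto C. Now: state=C, head=1, tape[-3..2]=010000 (head:     ^)
Step 6: in state C at pos 1, read 0 -> (C,0)->write 1,move L,goto B. Now: state=B, head=0, tape[-3..2]=010010 (head:    ^)
Step 7: in state B at pos 0, read 0 -> (B,0)->write 1,move R,goto A. Now: state=A, head=1, tape[-3..2]=010110 (head:     ^)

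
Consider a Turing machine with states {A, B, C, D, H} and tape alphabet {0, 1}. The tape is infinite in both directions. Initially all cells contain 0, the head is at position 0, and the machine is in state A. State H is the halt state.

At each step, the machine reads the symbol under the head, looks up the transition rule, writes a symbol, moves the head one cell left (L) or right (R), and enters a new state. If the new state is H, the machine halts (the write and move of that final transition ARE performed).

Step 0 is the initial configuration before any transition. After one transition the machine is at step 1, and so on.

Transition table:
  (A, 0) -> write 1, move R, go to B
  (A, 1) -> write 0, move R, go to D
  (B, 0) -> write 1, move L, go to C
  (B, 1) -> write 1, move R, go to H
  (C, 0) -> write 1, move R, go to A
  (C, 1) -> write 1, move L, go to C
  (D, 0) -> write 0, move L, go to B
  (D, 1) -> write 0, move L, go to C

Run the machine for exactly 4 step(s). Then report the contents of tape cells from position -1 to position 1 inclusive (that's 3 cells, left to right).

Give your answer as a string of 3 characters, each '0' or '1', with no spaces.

Step 1: in state A at pos 0, read 0 -> (A,0)->write 1,move R,goto B. Now: state=B, head=1, tape[-1..2]=0100 (head:   ^)
Step 2: in state B at pos 1, read 0 -> (B,0)->write 1,move L,goto C. Now: state=C, head=0, tape[-1..2]=0110 (head:  ^)
Step 3: in state C at pos 0, read 1 -> (C,1)->write 1,move L,goto C. Now: state=C, head=-1, tape[-2..2]=00110 (head:  ^)
Step 4: in state C at pos -1, read 0 -> (C,0)->write 1,move R,goto A. Now: state=A, head=0, tape[-2..2]=01110 (head:   ^)

Answer: 111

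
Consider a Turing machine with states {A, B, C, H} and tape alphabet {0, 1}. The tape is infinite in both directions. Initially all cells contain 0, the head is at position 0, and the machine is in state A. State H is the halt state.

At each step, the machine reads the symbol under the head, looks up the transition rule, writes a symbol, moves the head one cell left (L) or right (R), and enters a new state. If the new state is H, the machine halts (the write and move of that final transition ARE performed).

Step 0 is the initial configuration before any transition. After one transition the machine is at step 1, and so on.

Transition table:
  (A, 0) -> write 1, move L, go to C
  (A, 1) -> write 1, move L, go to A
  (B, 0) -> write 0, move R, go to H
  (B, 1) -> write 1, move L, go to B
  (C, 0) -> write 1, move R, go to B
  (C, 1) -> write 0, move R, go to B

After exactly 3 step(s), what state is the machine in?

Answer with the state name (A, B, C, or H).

Answer: B

Derivation:
Step 1: in state A at pos 0, read 0 -> (A,0)->write 1,move L,goto C. Now: state=C, head=-1, tape[-2..1]=0010 (head:  ^)
Step 2: in state C at pos -1, read 0 -> (C,0)->write 1,move R,goto B. Now: state=B, head=0, tape[-2..1]=0110 (head:   ^)
Step 3: in state B at pos 0, read 1 -> (B,1)->write 1,move L,goto B. Now: state=B, head=-1, tape[-2..1]=0110 (head:  ^)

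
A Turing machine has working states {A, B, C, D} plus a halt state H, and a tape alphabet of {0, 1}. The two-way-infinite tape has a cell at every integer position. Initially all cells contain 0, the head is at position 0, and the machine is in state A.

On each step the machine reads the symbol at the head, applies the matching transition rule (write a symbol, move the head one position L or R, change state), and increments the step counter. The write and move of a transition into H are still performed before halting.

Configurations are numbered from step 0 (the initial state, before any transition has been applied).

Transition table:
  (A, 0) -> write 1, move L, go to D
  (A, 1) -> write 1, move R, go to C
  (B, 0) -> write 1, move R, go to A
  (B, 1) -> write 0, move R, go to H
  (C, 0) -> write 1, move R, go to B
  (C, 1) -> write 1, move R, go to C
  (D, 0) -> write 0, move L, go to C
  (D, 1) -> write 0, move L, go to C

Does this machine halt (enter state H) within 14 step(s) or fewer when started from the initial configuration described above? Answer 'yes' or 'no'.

Step 1: in state A at pos 0, read 0 -> (A,0)->write 1,move L,goto D. Now: state=D, head=-1, tape[-2..1]=0010 (head:  ^)
Step 2: in state D at pos -1, read 0 -> (D,0)->write 0,move L,goto C. Now: state=C, head=-2, tape[-3..1]=00010 (head:  ^)
Step 3: in state C at pos -2, read 0 -> (C,0)->write 1,move R,goto B. Now: state=B, head=-1, tape[-3..1]=01010 (head:   ^)
Step 4: in state B at pos -1, read 0 -> (B,0)->write 1,move R,goto A. Now: state=A, head=0, tape[-3..1]=01110 (head:    ^)
Step 5: in state A at pos 0, read 1 -> (A,1)->write 1,move R,goto C. Now: state=C, head=1, tape[-3..2]=011100 (head:     ^)
Step 6: in state C at pos 1, read 0 -> (C,0)->write 1,move R,goto B. Now: state=B, head=2, tape[-3..3]=0111100 (head:      ^)
Step 7: in state B at pos 2, read 0 -> (B,0)->write 1,move R,goto A. Now: state=A, head=3, tape[-3..4]=01111100 (head:       ^)
Step 8: in state A at pos 3, read 0 -> (A,0)->write 1,move L,goto D. Now: state=D, head=2, tape[-3..4]=01111110 (head:      ^)
Step 9: in state D at pos 2, read 1 -> (D,1)->write 0,move L,goto C. Now: state=C, head=1, tape[-3..4]=01111010 (head:     ^)
Step 10: in state C at pos 1, read 1 -> (C,1)->write 1,move R,goto C. Now: state=C, head=2, tape[-3..4]=01111010 (head:      ^)
Step 11: in state C at pos 2, read 0 -> (C,0)->write 1,move R,goto B. Now: state=B, head=3, tape[-3..4]=01111110 (head:       ^)
Step 12: in state B at pos 3, read 1 -> (B,1)->write 0,move R,goto H. Now: state=H, head=4, tape[-3..5]=011111000 (head:        ^)
State H reached at step 12; 12 <= 14 -> yes

Answer: yes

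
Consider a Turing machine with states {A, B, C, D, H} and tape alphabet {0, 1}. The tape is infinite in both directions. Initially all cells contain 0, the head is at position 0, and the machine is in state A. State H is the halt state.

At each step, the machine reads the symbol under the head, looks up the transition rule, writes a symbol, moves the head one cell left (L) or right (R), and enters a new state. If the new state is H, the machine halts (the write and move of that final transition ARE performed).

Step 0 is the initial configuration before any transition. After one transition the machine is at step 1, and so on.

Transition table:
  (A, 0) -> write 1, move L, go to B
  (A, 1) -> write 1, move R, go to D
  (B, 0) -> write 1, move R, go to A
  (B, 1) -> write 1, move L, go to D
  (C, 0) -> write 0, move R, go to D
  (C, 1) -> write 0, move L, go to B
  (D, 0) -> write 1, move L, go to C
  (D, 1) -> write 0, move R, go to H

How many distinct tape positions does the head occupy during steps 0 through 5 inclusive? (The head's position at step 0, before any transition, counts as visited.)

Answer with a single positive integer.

Answer: 3

Derivation:
Step 1: in state A at pos 0, read 0 -> (A,0)->write 1,move L,goto B. Now: state=B, head=-1, tape[-2..1]=0010 (head:  ^)
Step 2: in state B at pos -1, read 0 -> (B,0)->write 1,move R,goto A. Now: state=A, head=0, tape[-2..1]=0110 (head:   ^)
Step 3: in state A at pos 0, read 1 -> (A,1)->write 1,move R,goto D. Now: state=D, head=1, tape[-2..2]=01100 (head:    ^)
Step 4: in state D at pos 1, read 0 -> (D,0)->write 1,move L,goto C. Now: state=C, head=0, tape[-2..2]=01110 (head:   ^)
Step 5: in state C at pos 0, read 1 -> (C,1)->write 0,move L,goto B. Now: state=B, head=-1, tape[-2..2]=01010 (head:  ^)
Head positions at steps 0..5: starting at 0, distinct positions visited = {-1, 0, 1} -> 3 position(s)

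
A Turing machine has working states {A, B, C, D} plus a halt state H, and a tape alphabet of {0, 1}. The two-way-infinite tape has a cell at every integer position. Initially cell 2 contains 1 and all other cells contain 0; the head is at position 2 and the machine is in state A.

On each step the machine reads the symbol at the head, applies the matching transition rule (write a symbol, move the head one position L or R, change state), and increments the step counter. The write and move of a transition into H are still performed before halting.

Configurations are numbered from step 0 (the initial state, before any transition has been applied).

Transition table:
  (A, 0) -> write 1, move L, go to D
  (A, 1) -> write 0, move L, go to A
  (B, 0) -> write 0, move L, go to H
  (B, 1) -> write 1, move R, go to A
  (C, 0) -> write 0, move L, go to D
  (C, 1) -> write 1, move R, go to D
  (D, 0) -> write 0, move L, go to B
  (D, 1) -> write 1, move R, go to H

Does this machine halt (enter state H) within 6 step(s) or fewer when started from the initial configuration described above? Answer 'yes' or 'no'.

Step 1: in state A at pos 2, read 1 -> (A,1)->write 0,move L,goto A. Now: state=A, head=1, tape[0..3]=0000 (head:  ^)
Step 2: in state A at pos 1, read 0 -> (A,0)->write 1,move L,goto D. Now: state=D, head=0, tape[-1..3]=00100 (head:  ^)
Step 3: in state D at pos 0, read 0 -> (D,0)->write 0,move L,goto B. Now: state=B, head=-1, tape[-2..3]=000100 (head:  ^)
Step 4: in state B at pos -1, read 0 -> (B,0)->write 0,move L,goto H. Now: state=H, head=-2, tape[-3..3]=0000100 (head:  ^)
State H reached at step 4; 4 <= 6 -> yes

Answer: yes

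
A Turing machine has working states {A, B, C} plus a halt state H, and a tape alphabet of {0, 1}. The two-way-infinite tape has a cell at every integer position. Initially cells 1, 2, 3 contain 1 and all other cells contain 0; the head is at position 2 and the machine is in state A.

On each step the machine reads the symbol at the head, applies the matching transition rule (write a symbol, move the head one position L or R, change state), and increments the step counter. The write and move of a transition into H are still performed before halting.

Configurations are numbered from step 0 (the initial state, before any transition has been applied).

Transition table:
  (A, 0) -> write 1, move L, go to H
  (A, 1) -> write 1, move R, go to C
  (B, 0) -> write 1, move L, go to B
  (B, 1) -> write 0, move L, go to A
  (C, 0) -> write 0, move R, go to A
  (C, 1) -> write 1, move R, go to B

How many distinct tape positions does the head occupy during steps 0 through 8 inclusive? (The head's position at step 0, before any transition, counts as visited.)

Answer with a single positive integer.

Step 1: in state A at pos 2, read 1 -> (A,1)->write 1,move R,goto C. Now: state=C, head=3, tape[0..4]=01110 (head:    ^)
Step 2: in state C at pos 3, read 1 -> (C,1)->write 1,move R,goto B. Now: state=B, head=4, tape[0..5]=011100 (head:     ^)
Step 3: in state B at pos 4, read 0 -> (B,0)->write 1,move L,goto B. Now: state=B, head=3, tape[0..5]=011110 (head:    ^)
Step 4: in state B at pos 3, read 1 -> (B,1)->write 0,move L,goto A. Now: state=A, head=2, tape[0..5]=011010 (head:   ^)
Step 5: in state A at pos 2, read 1 -> (A,1)->write 1,move R,goto C. Now: state=C, head=3, tape[0..5]=011010 (head:    ^)
Step 6: in state C at pos 3, read 0 -> (C,0)->write 0,move R,goto A. Now: state=A, head=4, tape[0..5]=011010 (head:     ^)
Step 7: in state A at pos 4, read 1 -> (A,1)->write 1,move R,goto C. Now: state=C, head=5, tape[0..6]=0110100 (head:      ^)
Step 8: in state C at pos 5, read 0 -> (C,0)->write 0,move R,goto A. Now: state=A, head=6, tape[0..7]=01101000 (head:       ^)
Head positions at steps 0..8: starting at 2, distinct positions visited = {2, 3, 4, 5, 6} -> 5 position(s)

Answer: 5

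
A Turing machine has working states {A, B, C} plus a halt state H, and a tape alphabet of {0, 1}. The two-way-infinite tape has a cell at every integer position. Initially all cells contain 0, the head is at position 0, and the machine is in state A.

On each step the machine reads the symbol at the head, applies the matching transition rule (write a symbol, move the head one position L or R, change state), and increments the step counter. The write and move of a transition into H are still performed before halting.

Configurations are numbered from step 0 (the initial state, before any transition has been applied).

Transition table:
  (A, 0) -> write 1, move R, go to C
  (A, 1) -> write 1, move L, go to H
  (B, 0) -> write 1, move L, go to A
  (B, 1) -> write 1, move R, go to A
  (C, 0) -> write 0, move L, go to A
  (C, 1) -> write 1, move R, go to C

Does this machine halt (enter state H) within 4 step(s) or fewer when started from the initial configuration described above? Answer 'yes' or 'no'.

Step 1: in state A at pos 0, read 0 -> (A,0)->write 1,move R,goto C. Now: state=C, head=1, tape[-1..2]=0100 (head:   ^)
Step 2: in state C at pos 1, read 0 -> (C,0)->write 0,move L,goto A. Now: state=A, head=0, tape[-1..2]=0100 (head:  ^)
Step 3: in state A at pos 0, read 1 -> (A,1)->write 1,move L,goto H. Now: state=H, head=-1, tape[-2..2]=00100 (head:  ^)
State H reached at step 3; 3 <= 4 -> yes

Answer: yes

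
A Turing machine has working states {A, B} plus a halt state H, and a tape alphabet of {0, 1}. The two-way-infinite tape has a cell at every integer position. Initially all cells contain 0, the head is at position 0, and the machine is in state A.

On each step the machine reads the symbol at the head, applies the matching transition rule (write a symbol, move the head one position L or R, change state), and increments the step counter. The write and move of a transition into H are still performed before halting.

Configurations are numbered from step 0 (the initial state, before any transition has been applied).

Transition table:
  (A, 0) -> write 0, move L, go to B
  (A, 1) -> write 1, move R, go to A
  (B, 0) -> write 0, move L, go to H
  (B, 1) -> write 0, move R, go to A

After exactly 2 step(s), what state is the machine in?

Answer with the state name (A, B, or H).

Step 1: in state A at pos 0, read 0 -> (A,0)->write 0,move L,goto B. Now: state=B, head=-1, tape[-2..1]=0000 (head:  ^)
Step 2: in state B at pos -1, read 0 -> (B,0)->write 0,move L,goto H. Now: state=H, head=-2, tape[-3..1]=00000 (head:  ^)

Answer: H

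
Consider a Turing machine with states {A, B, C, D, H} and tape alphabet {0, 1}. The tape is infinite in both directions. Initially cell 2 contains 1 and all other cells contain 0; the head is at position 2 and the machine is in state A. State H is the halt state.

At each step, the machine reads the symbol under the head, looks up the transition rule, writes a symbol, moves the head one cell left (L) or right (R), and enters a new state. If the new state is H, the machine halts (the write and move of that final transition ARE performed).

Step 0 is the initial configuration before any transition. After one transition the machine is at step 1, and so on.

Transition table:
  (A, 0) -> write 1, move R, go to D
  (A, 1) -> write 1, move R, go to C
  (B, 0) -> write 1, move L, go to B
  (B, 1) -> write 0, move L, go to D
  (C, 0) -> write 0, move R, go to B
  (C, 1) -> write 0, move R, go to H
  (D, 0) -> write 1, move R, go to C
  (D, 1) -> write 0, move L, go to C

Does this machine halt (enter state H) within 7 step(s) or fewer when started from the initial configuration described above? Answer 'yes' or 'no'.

Step 1: in state A at pos 2, read 1 -> (A,1)->write 1,move R,goto C. Now: state=C, head=3, tape[1..4]=0100 (head:   ^)
Step 2: in state C at pos 3, read 0 -> (C,0)->write 0,move R,goto B. Now: state=B, head=4, tape[1..5]=01000 (head:    ^)
Step 3: in state B at pos 4, read 0 -> (B,0)->write 1,move L,goto B. Now: state=B, head=3, tape[1..5]=01010 (head:   ^)
Step 4: in state B at pos 3, read 0 -> (B,0)->write 1,move L,goto B. Now: state=B, head=2, tape[1..5]=01110 (head:  ^)
Step 5: in state B at pos 2, read 1 -> (B,1)->write 0,move L,goto D. Now: state=D, head=1, tape[0..5]=000110 (head:  ^)
Step 6: in state D at pos 1, read 0 -> (D,0)->write 1,move R,goto C. Now: state=C, head=2, tape[0..5]=010110 (head:   ^)
Step 7: in state C at pos 2, read 0 -> (C,0)->write 0,move R,goto B. Now: state=B, head=3, tape[0..5]=010110 (head:    ^)
After 7 step(s): state = B (not H) -> not halted within 7 -> no

Answer: no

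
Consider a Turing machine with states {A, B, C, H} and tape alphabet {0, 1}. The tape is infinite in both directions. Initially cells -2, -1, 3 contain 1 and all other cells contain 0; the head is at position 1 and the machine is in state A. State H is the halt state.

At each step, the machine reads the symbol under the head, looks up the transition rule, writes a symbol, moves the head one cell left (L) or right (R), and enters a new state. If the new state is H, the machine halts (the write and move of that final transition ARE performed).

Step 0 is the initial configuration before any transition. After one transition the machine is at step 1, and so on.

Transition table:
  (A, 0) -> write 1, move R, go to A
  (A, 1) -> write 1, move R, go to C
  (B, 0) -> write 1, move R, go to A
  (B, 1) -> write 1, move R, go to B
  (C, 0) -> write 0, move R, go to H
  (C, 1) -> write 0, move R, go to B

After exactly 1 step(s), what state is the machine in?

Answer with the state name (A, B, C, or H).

Answer: A

Derivation:
Step 1: in state A at pos 1, read 0 -> (A,0)->write 1,move R,goto A. Now: state=A, head=2, tape[-3..4]=01101010 (head:      ^)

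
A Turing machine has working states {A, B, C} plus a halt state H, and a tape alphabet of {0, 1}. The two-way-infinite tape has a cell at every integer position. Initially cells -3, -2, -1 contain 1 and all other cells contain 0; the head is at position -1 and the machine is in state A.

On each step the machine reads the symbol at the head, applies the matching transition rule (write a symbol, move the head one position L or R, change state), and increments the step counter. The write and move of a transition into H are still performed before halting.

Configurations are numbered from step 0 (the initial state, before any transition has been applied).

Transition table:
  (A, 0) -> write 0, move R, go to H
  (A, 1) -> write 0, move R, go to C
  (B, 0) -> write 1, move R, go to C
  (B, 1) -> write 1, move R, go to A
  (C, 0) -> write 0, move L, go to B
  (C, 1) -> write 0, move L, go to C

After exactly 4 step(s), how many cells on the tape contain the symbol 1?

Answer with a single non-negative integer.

Answer: 3

Derivation:
Step 1: in state A at pos -1, read 1 -> (A,1)->write 0,move R,goto C. Now: state=C, head=0, tape[-4..1]=011000 (head:     ^)
Step 2: in state C at pos 0, read 0 -> (C,0)->write 0,move L,goto B. Now: state=B, head=-1, tape[-4..1]=011000 (head:    ^)
Step 3: in state B at pos -1, read 0 -> (B,0)->write 1,move R,goto C. Now: state=C, head=0, tape[-4..1]=011100 (head:     ^)
Step 4: in state C at pos 0, read 0 -> (C,0)->write 0,move L,goto B. Now: state=B, head=-1, tape[-4..1]=011100 (head:    ^)
Cells containing 1 after step 4: {-3, -2, -1} -> 3 cell(s)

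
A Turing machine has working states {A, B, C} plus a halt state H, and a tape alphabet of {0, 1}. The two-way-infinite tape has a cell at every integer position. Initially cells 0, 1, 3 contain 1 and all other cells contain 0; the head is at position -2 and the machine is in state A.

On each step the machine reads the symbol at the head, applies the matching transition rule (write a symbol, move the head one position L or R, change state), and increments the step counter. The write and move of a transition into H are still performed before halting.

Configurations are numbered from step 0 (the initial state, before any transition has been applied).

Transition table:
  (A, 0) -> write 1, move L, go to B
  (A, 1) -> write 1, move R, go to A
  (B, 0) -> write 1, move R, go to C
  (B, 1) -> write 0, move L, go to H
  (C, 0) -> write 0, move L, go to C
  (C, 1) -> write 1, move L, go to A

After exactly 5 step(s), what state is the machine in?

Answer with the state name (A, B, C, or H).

Answer: A

Derivation:
Step 1: in state A at pos -2, read 0 -> (A,0)->write 1,move L,goto B. Now: state=B, head=-3, tape[-4..4]=001011010 (head:  ^)
Step 2: in state B at pos -3, read 0 -> (B,0)->write 1,move R,goto C. Now: state=C, head=-2, tape[-4..4]=011011010 (head:   ^)
Step 3: in state C at pos -2, read 1 -> (C,1)->write 1,move L,goto A. Now: state=A, head=-3, tape[-4..4]=011011010 (head:  ^)
Step 4: in state A at pos -3, read 1 -> (A,1)->write 1,move R,goto A. Now: state=A, head=-2, tape[-4..4]=011011010 (head:   ^)
Step 5: in state A at pos -2, read 1 -> (A,1)->write 1,move R,goto A. Now: state=A, head=-1, tape[-4..4]=011011010 (head:    ^)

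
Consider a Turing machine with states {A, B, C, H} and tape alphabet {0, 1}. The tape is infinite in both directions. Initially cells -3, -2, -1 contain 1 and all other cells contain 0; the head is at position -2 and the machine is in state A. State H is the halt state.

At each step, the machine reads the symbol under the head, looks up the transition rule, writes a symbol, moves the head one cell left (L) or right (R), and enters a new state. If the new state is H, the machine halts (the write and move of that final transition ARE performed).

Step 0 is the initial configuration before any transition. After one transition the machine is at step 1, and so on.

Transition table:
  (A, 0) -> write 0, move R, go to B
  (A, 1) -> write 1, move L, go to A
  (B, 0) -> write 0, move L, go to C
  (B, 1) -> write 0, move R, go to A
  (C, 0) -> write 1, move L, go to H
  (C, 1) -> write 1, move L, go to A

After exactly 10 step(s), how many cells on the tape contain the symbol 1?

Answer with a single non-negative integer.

Step 1: in state A at pos -2, read 1 -> (A,1)->write 1,move L,goto A. Now: state=A, head=-3, tape[-4..0]=01110 (head:  ^)
Step 2: in state A at pos -3, read 1 -> (A,1)->write 1,move L,goto A. Now: state=A, head=-4, tape[-5..0]=001110 (head:  ^)
Step 3: in state A at pos -4, read 0 -> (A,0)->write 0,move R,goto B. Now: state=B, head=-3, tape[-5..0]=001110 (head:   ^)
Step 4: in state B at pos -3, read 1 -> (B,1)->write 0,move R,goto A. Now: state=A, head=-2, tape[-5..0]=000110 (head:    ^)
Step 5: in state A at pos -2, read 1 -> (A,1)->write 1,move L,goto A. Now: state=A, head=-3, tape[-5..0]=000110 (head:   ^)
Step 6: in state A at pos -3, read 0 -> (A,0)->write 0,move R,goto B. Now: state=B, head=-2, tape[-5..0]=000110 (head:    ^)
Step 7: in state B at pos -2, read 1 -> (B,1)->write 0,move R,goto A. Now: state=A, head=-1, tape[-5..0]=000010 (head:     ^)
Step 8: in state A at pos -1, read 1 -> (A,1)->write 1,move L,goto A. Now: state=A, head=-2, tape[-5..0]=000010 (head:    ^)
Step 9: in state A at pos -2, read 0 -> (A,0)->write 0,move R,goto B. Now: state=B, head=-1, tape[-5..0]=000010 (head:     ^)
Step 10: in state B at pos -1, read 1 -> (B,1)->write 0,move R,goto A. Now: state=A, head=0, tape[-5..1]=0000000 (head:      ^)
No cell contains 1 after step 10 -> 0 cell(s)

Answer: 0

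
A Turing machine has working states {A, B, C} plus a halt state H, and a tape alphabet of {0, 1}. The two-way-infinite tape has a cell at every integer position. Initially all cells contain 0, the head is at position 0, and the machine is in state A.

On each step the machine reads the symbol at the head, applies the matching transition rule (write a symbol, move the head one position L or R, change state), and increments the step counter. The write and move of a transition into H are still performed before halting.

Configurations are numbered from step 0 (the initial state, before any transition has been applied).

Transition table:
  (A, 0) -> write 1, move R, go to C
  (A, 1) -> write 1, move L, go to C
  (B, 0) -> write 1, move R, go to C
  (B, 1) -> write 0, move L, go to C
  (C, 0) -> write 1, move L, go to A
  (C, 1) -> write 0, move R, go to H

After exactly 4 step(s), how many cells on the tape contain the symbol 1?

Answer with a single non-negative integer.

Answer: 3

Derivation:
Step 1: in state A at pos 0, read 0 -> (A,0)->write 1,move R,goto C. Now: state=C, head=1, tape[-1..2]=0100 (head:   ^)
Step 2: in state C at pos 1, read 0 -> (C,0)->write 1,move L,goto A. Now: state=A, head=0, tape[-1..2]=0110 (head:  ^)
Step 3: in state A at pos 0, read 1 -> (A,1)->write 1,move L,goto C. Now: state=C, head=-1, tape[-2..2]=00110 (head:  ^)
Step 4: in state C at pos -1, read 0 -> (C,0)->write 1,move L,goto A. Now: state=A, head=-2, tape[-3..2]=001110 (head:  ^)
Cells containing 1 after step 4: {-1, 0, 1} -> 3 cell(s)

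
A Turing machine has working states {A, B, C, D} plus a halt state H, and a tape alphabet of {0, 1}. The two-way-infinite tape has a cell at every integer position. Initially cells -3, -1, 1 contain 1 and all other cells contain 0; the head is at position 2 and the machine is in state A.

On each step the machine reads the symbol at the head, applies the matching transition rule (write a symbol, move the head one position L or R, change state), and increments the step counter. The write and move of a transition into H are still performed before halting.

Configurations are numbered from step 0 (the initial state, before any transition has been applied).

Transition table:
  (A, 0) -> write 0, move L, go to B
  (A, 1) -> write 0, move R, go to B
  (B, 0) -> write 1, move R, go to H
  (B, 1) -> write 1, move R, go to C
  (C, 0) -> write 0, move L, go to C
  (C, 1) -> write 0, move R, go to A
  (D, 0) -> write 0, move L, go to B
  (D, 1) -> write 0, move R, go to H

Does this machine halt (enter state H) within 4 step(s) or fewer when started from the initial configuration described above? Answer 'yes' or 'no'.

Step 1: in state A at pos 2, read 0 -> (A,0)->write 0,move L,goto B. Now: state=B, head=1, tape[-4..3]=01010100 (head:      ^)
Step 2: in state B at pos 1, read 1 -> (B,1)->write 1,move R,goto C. Now: state=C, head=2, tape[-4..3]=01010100 (head:       ^)
Step 3: in state C at pos 2, read 0 -> (C,0)->write 0,move L,goto C. Now: state=C, head=1, tape[-4..3]=01010100 (head:      ^)
Step 4: in state C at pos 1, read 1 -> (C,1)->write 0,move R,goto A. Now: state=A, head=2, tape[-4..3]=01010000 (head:       ^)
After 4 step(s): state = A (not H) -> not halted within 4 -> no

Answer: no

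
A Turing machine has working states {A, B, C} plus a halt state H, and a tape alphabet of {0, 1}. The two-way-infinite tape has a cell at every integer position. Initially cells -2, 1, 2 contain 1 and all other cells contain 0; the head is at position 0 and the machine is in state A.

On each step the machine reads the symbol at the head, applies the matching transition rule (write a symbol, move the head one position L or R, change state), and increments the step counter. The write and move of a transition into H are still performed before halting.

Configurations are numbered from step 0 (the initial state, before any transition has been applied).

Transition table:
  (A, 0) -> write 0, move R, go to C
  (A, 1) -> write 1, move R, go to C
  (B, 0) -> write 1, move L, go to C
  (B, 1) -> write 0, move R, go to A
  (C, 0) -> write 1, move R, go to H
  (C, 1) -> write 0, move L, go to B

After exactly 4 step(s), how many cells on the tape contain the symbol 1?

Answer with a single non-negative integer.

Step 1: in state A at pos 0, read 0 -> (A,0)->write 0,move R,goto C. Now: state=C, head=1, tape[-3..3]=0100110 (head:     ^)
Step 2: in state C at pos 1, read 1 -> (C,1)->write 0,move L,goto B. Now: state=B, head=0, tape[-3..3]=0100010 (head:    ^)
Step 3: in state B at pos 0, read 0 -> (B,0)->write 1,move L,goto C. Now: state=C, head=-1, tape[-3..3]=0101010 (head:   ^)
Step 4: in state C at pos -1, read 0 -> (C,0)->write 1,move R,goto H. Now: state=H, head=0, tape[-3..3]=0111010 (head:    ^)
Cells containing 1 after step 4: {-2, -1, 0, 2} -> 4 cell(s)

Answer: 4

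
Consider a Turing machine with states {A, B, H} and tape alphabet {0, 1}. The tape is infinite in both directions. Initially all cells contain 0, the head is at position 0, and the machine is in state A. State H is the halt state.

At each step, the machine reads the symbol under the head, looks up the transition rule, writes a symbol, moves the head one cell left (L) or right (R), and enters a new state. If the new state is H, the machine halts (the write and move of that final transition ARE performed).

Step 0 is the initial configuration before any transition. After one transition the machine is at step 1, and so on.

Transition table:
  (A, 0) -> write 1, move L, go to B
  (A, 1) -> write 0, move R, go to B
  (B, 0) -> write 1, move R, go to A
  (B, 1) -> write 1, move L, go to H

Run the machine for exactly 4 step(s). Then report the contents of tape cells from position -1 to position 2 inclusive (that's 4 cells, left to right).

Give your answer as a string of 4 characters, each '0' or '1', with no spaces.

Step 1: in state A at pos 0, read 0 -> (A,0)->write 1,move L,goto B. Now: state=B, head=-1, tape[-2..1]=0010 (head:  ^)
Step 2: in state B at pos -1, read 0 -> (B,0)->write 1,move R,goto A. Now: state=A, head=0, tape[-2..1]=0110 (head:   ^)
Step 3: in state A at pos 0, read 1 -> (A,1)->write 0,move R,goto B. Now: state=B, head=1, tape[-2..2]=01000 (head:    ^)
Step 4: in state B at pos 1, read 0 -> (B,0)->write 1,move R,goto A. Now: state=A, head=2, tape[-2..3]=010100 (head:     ^)

Answer: 1010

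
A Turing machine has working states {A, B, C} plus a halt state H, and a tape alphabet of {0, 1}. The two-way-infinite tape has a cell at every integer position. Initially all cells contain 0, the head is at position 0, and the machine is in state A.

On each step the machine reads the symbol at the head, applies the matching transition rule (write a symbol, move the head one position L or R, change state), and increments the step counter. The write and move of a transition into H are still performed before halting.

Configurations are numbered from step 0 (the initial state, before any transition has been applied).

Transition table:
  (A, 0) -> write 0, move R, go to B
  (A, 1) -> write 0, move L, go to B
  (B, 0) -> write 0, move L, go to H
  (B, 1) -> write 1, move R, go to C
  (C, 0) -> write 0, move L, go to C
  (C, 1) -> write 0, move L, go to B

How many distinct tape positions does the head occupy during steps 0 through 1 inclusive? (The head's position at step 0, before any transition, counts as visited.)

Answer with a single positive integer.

Answer: 2

Derivation:
Step 1: in state A at pos 0, read 0 -> (A,0)->write 0,move R,goto B. Now: state=B, head=1, tape[-1..2]=0000 (head:   ^)
Head positions at steps 0..1: starting at 0, distinct positions visited = {0, 1} -> 2 position(s)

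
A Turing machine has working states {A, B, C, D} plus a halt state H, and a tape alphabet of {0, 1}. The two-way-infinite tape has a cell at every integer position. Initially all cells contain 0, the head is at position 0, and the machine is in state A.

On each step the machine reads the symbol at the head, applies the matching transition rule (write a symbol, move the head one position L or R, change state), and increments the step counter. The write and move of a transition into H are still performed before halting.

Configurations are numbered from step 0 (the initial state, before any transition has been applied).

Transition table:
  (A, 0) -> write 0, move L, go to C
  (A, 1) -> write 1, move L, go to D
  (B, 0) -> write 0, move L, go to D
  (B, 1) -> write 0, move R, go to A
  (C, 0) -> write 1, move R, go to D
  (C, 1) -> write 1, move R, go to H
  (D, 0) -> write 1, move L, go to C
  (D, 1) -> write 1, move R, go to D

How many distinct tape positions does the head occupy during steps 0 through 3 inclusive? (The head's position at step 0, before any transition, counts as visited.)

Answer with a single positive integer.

Answer: 2

Derivation:
Step 1: in state A at pos 0, read 0 -> (A,0)->write 0,move L,goto C. Now: state=C, head=-1, tape[-2..1]=0000 (head:  ^)
Step 2: in state C at pos -1, read 0 -> (C,0)->write 1,move R,goto D. Now: state=D, head=0, tape[-2..1]=0100 (head:   ^)
Step 3: in state D at pos 0, read 0 -> (D,0)->write 1,move L,goto C. Now: state=C, head=-1, tape[-2..1]=0110 (head:  ^)
Head positions at steps 0..3: starting at 0, distinct positions visited = {-1, 0} -> 2 position(s)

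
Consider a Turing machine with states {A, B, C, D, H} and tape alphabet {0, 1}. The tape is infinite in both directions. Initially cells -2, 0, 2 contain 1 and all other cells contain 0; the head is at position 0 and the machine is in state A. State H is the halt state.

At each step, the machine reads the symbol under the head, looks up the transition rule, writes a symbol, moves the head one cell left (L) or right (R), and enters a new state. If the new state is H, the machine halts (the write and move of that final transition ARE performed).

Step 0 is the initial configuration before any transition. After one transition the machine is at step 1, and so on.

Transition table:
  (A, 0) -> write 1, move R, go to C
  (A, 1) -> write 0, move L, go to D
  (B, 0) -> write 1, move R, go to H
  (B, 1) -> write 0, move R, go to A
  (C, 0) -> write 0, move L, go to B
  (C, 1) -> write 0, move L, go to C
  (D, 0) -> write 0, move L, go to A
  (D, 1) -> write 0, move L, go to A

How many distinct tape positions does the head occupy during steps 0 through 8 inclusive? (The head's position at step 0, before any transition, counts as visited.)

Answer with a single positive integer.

Answer: 5

Derivation:
Step 1: in state A at pos 0, read 1 -> (A,1)->write 0,move L,goto D. Now: state=D, head=-1, tape[-3..3]=0100010 (head:   ^)
Step 2: in state D at pos -1, read 0 -> (D,0)->write 0,move L,goto A. Now: state=A, head=-2, tape[-3..3]=0100010 (head:  ^)
Step 3: in state A at pos -2, read 1 -> (A,1)->write 0,move L,goto D. Now: state=D, head=-3, tape[-4..3]=00000010 (head:  ^)
Step 4: in state D at pos -3, read 0 -> (D,0)->write 0,move L,goto A. Now: state=A, head=-4, tape[-5..3]=000000010 (head:  ^)
Step 5: in state A at pos -4, read 0 -> (A,0)->write 1,move R,goto C. Now: state=C, head=-3, tape[-5..3]=010000010 (head:   ^)
Step 6: in state C at pos -3, read 0 -> (C,0)->write 0,move L,goto B. Now: state=B, head=-4, tape[-5..3]=010000010 (head:  ^)
Step 7: in state B at pos -4, read 1 -> (B,1)->write 0,move R,goto A. Now: state=A, head=-3, tape[-5..3]=000000010 (head:   ^)
Step 8: in state A at pos -3, read 0 -> (A,0)->write 1,move R,goto C. Now: state=C, head=-2, tape[-5..3]=001000010 (head:    ^)
Head positions at steps 0..8: starting at 0, distinct positions visited = {-4, -3, -2, -1, 0} -> 5 position(s)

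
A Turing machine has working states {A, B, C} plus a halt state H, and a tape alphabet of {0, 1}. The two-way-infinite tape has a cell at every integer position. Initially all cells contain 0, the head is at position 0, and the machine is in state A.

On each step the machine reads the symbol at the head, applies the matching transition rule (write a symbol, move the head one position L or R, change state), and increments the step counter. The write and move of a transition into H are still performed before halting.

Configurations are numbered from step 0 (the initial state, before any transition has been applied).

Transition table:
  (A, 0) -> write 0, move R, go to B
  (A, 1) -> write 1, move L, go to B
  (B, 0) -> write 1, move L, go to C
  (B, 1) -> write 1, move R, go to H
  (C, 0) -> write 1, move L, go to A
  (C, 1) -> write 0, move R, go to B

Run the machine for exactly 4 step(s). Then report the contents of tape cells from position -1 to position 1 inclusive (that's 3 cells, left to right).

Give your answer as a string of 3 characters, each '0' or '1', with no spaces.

Step 1: in state A at pos 0, read 0 -> (A,0)->write 0,move R,goto B. Now: state=B, head=1, tape[-1..2]=0000 (head:   ^)
Step 2: in state B at pos 1, read 0 -> (B,0)->write 1,move L,goto C. Now: state=C, head=0, tape[-1..2]=0010 (head:  ^)
Step 3: in state C at pos 0, read 0 -> (C,0)->write 1,move L,goto A. Now: state=A, head=-1, tape[-2..2]=00110 (head:  ^)
Step 4: in state A at pos -1, read 0 -> (A,0)->write 0,move R,goto B. Now: state=B, head=0, tape[-2..2]=00110 (head:   ^)

Answer: 011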